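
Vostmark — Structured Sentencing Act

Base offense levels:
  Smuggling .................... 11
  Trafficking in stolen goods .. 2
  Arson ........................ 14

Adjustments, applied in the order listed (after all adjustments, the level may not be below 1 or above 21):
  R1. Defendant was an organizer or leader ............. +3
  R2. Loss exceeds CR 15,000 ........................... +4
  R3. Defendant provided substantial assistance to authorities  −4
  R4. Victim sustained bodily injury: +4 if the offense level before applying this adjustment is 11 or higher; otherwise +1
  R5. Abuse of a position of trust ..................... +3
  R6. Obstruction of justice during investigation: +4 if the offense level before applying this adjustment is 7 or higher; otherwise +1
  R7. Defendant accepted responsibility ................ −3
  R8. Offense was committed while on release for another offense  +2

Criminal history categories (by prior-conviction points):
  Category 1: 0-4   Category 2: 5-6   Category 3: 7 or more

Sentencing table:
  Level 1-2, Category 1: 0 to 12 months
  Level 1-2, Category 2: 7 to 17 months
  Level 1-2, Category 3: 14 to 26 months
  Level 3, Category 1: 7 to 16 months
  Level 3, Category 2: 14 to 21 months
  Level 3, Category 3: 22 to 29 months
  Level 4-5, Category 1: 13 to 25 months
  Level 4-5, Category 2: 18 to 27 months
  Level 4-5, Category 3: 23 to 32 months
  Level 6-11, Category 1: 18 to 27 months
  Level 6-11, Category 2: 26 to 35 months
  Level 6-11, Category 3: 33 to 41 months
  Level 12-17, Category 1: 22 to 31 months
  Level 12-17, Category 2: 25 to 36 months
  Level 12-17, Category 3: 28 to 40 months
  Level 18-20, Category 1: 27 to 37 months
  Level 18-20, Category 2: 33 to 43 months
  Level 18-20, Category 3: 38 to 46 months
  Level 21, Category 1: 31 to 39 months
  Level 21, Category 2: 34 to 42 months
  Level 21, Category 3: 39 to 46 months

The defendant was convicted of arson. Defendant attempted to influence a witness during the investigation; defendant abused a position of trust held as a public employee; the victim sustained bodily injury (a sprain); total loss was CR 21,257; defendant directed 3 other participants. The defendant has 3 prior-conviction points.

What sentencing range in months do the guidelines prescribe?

Base offense level for arson: 14.
R1 applies: 14 + 3 = 17.
R2 applies: 17 + 4 = 21.
R3 does not apply.
R4 applies (level before this adjustment is 21 ≥ 11, so +4): 21 + 4 = 25.
R5 applies: 25 + 3 = 28.
R6 applies (level before this adjustment is 28 ≥ 7, so +4): 28 + 4 = 32.
Level 32 exceeds the maximum of 21; capped at 21.
Final offense level: 21.
Criminal history: 3 prior points → Category 1 (0-4).
Level 21 falls in the 21 band.
Grid: Level 21 × Category 1 = 31-39 months.

31-39 months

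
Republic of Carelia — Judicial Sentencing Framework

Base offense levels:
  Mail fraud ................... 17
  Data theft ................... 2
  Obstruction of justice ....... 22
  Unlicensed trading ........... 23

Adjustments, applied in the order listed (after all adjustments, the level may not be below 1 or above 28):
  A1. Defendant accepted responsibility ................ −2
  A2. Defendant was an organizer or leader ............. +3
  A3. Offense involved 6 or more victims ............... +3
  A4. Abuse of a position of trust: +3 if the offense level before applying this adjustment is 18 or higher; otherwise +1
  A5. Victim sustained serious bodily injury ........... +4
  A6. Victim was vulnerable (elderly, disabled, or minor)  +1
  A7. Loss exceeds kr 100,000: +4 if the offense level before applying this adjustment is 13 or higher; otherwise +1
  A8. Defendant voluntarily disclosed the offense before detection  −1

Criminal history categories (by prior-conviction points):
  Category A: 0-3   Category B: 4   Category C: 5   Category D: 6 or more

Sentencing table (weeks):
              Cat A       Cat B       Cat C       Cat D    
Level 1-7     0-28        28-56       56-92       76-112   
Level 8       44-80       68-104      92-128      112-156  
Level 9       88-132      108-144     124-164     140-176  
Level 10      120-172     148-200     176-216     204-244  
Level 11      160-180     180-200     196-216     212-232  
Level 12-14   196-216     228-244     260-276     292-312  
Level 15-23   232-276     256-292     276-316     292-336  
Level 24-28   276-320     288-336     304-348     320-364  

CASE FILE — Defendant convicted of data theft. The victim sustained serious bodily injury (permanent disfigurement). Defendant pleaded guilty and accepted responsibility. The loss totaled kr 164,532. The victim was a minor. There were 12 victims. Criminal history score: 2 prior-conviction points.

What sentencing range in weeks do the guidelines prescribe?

88-132 weeks

Base offense level for data theft: 2.
A1 applies: 2 − 2 = 0.
A2 does not apply.
A3 applies: 0 + 3 = 3.
A5 applies: 3 + 4 = 7.
A6 applies: 7 + 1 = 8.
A7 applies (level before this adjustment is 8 < 13, so +1): 8 + 1 = 9.
A8 does not apply.
Final offense level: 9.
Criminal history: 2 prior points → Category A (0-3).
Level 9 falls in the 9 band.
Grid: Level 9 × Category A = 88-132 weeks.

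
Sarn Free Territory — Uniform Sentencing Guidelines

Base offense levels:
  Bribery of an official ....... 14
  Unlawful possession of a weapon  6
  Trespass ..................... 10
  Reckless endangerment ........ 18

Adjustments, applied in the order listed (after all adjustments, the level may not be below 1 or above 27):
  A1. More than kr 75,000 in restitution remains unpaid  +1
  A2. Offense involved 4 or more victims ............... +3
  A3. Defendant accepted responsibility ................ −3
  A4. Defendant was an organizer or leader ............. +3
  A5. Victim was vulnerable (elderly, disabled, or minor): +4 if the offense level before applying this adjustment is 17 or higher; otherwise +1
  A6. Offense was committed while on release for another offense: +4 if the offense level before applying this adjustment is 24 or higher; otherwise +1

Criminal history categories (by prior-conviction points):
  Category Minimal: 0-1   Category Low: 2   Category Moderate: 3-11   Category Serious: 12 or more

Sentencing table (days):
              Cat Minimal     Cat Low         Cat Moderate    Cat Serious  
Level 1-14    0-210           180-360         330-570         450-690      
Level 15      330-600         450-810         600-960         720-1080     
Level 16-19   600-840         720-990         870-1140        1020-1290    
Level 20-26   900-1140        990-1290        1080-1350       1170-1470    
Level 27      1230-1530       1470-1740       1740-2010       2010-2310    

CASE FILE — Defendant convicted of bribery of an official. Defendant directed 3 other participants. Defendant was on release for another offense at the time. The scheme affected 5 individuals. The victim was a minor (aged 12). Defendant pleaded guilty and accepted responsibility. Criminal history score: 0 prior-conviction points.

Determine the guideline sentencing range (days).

900-1140 days

Base offense level for bribery of an official: 14.
A1 does not apply.
A2 applies: 14 + 3 = 17.
A3 applies: 17 − 3 = 14.
A4 applies: 14 + 3 = 17.
A5 applies (level before this adjustment is 17 ≥ 17, so +4): 17 + 4 = 21.
A6 applies (level before this adjustment is 21 < 24, so +1): 21 + 1 = 22.
Final offense level: 22.
Criminal history: 0 prior points → Category Minimal (0-1).
Level 22 falls in the 20-26 band.
Grid: Level 20-26 × Category Minimal = 900-1140 days.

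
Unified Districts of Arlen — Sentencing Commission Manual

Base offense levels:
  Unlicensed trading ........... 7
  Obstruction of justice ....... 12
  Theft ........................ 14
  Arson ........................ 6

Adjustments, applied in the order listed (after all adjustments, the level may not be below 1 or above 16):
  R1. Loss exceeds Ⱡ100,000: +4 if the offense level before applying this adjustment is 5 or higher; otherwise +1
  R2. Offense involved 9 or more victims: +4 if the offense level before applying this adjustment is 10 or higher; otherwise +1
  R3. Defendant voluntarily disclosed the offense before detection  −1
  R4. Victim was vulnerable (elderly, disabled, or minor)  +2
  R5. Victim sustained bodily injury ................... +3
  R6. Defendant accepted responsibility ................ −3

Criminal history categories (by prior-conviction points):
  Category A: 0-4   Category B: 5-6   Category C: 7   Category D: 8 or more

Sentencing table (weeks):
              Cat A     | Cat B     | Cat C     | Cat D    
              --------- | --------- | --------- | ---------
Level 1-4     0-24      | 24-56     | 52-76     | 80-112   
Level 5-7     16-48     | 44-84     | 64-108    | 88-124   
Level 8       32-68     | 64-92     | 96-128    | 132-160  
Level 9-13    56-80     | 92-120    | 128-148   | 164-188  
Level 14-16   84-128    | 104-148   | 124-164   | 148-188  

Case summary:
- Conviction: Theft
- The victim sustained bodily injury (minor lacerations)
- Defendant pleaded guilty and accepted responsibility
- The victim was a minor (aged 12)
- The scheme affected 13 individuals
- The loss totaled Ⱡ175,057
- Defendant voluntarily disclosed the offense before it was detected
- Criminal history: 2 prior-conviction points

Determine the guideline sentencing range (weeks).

84-128 weeks

Base offense level for theft: 14.
R1 applies (level before this adjustment is 14 ≥ 5, so +4): 14 + 4 = 18.
R2 applies (level before this adjustment is 18 ≥ 10, so +4): 18 + 4 = 22.
R3 applies: 22 − 1 = 21.
R4 applies: 21 + 2 = 23.
R5 applies: 23 + 3 = 26.
R6 applies: 26 − 3 = 23.
Level 23 exceeds the maximum of 16; capped at 16.
Final offense level: 16.
Criminal history: 2 prior points → Category A (0-4).
Level 16 falls in the 14-16 band.
Grid: Level 14-16 × Category A = 84-128 weeks.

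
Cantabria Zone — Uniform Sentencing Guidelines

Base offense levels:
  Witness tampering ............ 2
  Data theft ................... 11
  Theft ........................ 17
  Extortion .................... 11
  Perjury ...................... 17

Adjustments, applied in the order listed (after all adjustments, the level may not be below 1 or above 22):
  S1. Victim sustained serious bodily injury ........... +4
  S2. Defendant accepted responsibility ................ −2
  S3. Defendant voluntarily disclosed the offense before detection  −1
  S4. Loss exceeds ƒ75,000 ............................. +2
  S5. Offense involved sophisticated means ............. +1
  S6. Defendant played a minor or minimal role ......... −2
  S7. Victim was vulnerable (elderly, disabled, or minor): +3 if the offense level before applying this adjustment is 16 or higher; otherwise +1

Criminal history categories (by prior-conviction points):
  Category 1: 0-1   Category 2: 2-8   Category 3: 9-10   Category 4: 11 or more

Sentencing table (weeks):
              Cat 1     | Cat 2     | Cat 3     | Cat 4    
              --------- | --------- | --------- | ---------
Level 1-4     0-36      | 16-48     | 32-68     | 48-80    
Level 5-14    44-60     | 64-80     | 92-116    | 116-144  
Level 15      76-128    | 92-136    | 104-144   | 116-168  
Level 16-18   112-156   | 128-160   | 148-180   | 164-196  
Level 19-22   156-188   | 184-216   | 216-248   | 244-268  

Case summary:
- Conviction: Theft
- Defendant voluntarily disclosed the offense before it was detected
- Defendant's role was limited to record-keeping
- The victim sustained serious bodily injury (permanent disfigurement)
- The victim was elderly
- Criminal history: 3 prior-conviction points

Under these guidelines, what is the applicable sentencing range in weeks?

184-216 weeks

Base offense level for theft: 17.
S1 applies: 17 + 4 = 21.
S3 applies: 21 − 1 = 20.
S6 applies: 20 − 2 = 18.
S7 applies (level before this adjustment is 18 ≥ 16, so +3): 18 + 3 = 21.
Final offense level: 21.
Criminal history: 3 prior points → Category 2 (2-8).
Level 21 falls in the 19-22 band.
Grid: Level 19-22 × Category 2 = 184-216 weeks.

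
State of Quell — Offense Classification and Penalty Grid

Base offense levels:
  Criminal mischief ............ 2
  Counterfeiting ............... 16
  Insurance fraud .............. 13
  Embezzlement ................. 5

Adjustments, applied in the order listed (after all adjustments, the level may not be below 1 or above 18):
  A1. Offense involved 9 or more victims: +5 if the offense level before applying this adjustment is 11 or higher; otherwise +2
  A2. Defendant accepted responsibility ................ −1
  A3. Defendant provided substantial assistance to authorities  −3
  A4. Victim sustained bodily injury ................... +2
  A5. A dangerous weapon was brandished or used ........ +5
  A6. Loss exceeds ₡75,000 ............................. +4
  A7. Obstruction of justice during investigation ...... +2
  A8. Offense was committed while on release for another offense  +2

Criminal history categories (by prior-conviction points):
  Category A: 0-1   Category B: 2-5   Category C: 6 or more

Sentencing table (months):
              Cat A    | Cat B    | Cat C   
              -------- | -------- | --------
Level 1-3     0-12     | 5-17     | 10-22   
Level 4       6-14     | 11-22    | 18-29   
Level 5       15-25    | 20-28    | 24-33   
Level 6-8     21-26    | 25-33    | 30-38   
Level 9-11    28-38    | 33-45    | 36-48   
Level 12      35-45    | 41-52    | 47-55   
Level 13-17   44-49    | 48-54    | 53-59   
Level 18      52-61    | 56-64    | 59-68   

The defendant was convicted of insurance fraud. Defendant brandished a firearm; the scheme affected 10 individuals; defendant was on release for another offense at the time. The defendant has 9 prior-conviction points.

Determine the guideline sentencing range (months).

59-68 months

Base offense level for insurance fraud: 13.
A1 applies (level before this adjustment is 13 ≥ 11, so +5): 13 + 5 = 18.
A4 does not apply.
A5 applies: 18 + 5 = 23.
A6 does not apply.
A8 applies: 23 + 2 = 25.
Level 25 exceeds the maximum of 18; capped at 18.
Final offense level: 18.
Criminal history: 9 prior points → Category C (6+).
Level 18 falls in the 18 band.
Grid: Level 18 × Category C = 59-68 months.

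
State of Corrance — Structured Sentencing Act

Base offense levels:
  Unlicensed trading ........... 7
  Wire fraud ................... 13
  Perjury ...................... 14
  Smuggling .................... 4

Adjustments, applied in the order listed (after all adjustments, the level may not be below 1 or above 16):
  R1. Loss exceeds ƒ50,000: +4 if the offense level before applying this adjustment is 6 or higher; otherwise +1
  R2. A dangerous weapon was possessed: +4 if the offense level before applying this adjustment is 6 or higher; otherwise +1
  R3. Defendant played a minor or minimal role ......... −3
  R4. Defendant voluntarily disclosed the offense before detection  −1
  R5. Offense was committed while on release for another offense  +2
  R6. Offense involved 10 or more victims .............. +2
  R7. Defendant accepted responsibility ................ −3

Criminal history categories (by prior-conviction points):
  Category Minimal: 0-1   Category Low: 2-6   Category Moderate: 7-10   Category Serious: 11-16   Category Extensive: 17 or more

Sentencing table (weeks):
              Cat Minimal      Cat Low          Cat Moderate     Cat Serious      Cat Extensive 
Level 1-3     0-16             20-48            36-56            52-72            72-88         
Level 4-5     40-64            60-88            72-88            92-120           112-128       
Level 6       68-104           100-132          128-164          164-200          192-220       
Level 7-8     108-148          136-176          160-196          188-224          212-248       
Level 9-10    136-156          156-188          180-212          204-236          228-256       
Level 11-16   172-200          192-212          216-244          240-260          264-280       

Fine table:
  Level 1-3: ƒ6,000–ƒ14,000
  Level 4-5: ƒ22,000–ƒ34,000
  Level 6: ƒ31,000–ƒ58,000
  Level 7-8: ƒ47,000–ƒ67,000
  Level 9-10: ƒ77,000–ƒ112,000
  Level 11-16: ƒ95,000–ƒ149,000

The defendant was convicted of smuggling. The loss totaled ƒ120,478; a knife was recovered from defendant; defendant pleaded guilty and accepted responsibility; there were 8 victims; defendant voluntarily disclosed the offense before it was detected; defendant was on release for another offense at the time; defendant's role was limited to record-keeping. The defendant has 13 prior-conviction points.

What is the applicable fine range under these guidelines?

Base offense level for smuggling: 4.
R1 applies (level before this adjustment is 4 < 6, so +1): 4 + 1 = 5.
R2 applies (level before this adjustment is 5 < 6, so +1): 5 + 1 = 6.
R3 applies: 6 − 3 = 3.
R4 applies: 3 − 1 = 2.
R5 applies: 2 + 2 = 4.
R6 does not apply.
R7 applies: 4 − 3 = 1.
Final offense level: 1.
Level 1 falls in the 1-3 band.
Fine table: Level 1-3 → ƒ6,000–ƒ14,000.

ƒ6,000–ƒ14,000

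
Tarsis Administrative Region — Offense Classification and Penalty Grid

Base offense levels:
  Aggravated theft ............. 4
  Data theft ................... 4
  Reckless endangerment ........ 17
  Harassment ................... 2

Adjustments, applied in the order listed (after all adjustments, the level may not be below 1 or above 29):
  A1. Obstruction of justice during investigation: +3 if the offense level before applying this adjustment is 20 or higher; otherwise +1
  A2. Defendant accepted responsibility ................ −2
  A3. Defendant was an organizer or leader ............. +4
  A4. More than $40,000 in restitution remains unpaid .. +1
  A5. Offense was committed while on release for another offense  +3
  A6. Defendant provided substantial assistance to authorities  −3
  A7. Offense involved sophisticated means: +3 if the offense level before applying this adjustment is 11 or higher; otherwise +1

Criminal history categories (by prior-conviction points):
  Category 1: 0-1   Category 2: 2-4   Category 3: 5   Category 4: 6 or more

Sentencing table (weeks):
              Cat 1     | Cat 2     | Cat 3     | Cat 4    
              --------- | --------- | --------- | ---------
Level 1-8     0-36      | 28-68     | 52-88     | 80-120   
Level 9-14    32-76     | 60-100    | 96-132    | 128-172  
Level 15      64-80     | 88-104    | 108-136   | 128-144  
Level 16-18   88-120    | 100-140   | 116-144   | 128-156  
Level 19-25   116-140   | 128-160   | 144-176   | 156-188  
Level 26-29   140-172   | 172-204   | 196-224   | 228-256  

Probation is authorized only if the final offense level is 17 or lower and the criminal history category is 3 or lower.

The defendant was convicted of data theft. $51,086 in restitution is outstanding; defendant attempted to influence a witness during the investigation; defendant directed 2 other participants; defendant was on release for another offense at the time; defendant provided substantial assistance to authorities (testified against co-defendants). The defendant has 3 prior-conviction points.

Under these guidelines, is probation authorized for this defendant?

Base offense level for data theft: 4.
A1 applies (level before this adjustment is 4 < 20, so +1): 4 + 1 = 5.
A3 applies: 5 + 4 = 9.
A4 applies: 9 + 1 = 10.
A5 applies: 10 + 3 = 13.
A6 applies: 13 − 3 = 10.
A7 does not apply.
Final offense level: 10.
Criminal history: 3 prior points → Category 2 (2-4).
Level 10 falls in the 9-14 band.
Grid: Level 9-14 × Category 2 = 60-100 weeks.
Probation check: level 10 ≤ 17 and category 2 ≤ 3 → eligible.

Yes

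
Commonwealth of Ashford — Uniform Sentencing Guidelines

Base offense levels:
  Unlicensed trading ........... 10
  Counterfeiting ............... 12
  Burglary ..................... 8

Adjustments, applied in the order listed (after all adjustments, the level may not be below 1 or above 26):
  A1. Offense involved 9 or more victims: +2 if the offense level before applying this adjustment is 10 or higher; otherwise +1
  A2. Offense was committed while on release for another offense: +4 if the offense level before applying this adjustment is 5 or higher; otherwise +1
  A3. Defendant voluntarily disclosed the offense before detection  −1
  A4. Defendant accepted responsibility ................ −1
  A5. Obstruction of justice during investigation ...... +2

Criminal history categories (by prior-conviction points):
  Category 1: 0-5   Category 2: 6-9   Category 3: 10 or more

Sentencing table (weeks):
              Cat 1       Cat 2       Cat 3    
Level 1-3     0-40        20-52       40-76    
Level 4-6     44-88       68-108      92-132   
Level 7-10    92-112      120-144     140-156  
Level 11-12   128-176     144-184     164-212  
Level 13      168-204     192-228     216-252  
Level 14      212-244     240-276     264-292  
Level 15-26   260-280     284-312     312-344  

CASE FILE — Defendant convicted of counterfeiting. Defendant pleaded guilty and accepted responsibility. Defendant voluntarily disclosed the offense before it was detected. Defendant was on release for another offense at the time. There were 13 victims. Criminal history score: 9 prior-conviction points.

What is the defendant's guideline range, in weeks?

284-312 weeks

Base offense level for counterfeiting: 12.
A1 applies (level before this adjustment is 12 ≥ 10, so +2): 12 + 2 = 14.
A2 applies (level before this adjustment is 14 ≥ 5, so +4): 14 + 4 = 18.
A3 applies: 18 − 1 = 17.
A4 applies: 17 − 1 = 16.
Final offense level: 16.
Criminal history: 9 prior points → Category 2 (6-9).
Level 16 falls in the 15-26 band.
Grid: Level 15-26 × Category 2 = 284-312 weeks.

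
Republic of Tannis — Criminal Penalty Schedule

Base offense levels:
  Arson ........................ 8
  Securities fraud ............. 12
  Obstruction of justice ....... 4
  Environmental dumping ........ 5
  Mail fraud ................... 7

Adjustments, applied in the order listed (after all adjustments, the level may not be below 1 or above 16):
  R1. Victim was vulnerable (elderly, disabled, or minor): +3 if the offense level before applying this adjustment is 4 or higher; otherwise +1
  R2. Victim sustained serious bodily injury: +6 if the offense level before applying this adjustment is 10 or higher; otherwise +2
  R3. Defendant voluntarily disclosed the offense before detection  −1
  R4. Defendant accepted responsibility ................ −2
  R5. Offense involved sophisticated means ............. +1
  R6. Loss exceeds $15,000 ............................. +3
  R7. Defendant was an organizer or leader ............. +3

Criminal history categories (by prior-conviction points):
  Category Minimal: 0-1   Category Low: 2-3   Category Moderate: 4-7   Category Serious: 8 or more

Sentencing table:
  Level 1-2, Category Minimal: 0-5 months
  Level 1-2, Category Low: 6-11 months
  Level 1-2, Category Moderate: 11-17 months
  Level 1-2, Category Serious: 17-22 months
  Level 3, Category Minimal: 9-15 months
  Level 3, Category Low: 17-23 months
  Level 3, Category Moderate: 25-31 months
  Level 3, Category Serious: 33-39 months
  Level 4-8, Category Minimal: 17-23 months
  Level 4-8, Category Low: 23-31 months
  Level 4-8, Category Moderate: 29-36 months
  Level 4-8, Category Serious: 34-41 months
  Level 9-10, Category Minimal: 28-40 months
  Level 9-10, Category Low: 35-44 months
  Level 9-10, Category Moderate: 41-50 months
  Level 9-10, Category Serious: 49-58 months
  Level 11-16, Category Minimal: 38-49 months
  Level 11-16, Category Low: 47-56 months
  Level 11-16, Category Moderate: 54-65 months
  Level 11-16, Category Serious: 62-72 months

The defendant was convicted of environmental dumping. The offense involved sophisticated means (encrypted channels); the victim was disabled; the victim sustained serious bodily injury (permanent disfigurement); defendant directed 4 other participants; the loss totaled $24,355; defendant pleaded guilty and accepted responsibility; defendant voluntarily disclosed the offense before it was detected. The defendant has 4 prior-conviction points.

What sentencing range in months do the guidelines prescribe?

54-65 months

Base offense level for environmental dumping: 5.
R1 applies (level before this adjustment is 5 ≥ 4, so +3): 5 + 3 = 8.
R2 applies (level before this adjustment is 8 < 10, so +2): 8 + 2 = 10.
R3 applies: 10 − 1 = 9.
R4 applies: 9 − 2 = 7.
R5 applies: 7 + 1 = 8.
R6 applies: 8 + 3 = 11.
R7 applies: 11 + 3 = 14.
Final offense level: 14.
Criminal history: 4 prior points → Category Moderate (4-7).
Level 14 falls in the 11-16 band.
Grid: Level 11-16 × Category Moderate = 54-65 months.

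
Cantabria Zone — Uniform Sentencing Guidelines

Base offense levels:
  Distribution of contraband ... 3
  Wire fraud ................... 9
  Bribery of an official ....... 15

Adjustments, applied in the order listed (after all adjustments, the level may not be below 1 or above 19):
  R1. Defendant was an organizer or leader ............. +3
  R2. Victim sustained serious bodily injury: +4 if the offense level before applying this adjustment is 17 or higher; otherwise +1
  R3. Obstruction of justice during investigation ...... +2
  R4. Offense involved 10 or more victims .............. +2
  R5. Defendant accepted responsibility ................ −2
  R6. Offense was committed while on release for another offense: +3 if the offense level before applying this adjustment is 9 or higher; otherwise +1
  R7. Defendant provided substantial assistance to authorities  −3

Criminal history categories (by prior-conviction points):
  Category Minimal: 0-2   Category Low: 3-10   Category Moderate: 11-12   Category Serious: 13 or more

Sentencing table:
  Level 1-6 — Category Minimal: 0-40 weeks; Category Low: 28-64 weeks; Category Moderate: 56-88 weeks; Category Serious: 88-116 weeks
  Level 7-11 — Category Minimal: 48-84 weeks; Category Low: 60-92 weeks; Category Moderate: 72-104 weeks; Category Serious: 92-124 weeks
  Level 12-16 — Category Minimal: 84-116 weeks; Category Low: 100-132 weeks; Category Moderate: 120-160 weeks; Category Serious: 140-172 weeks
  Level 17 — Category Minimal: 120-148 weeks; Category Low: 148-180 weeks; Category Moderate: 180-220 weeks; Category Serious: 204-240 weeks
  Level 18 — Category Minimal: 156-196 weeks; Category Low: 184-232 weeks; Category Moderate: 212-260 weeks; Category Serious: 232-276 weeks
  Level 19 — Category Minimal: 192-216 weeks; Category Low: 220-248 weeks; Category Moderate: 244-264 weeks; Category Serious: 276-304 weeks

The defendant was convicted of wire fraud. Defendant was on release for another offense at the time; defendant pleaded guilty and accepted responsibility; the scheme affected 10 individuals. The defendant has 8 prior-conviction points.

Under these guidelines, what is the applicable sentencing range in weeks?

100-132 weeks

Base offense level for wire fraud: 9.
R1 does not apply.
R2 does not apply.
R3 does not apply.
R4 applies: 9 + 2 = 11.
R5 applies: 11 − 2 = 9.
R6 applies (level before this adjustment is 9 ≥ 9, so +3): 9 + 3 = 12.
Final offense level: 12.
Criminal history: 8 prior points → Category Low (3-10).
Level 12 falls in the 12-16 band.
Grid: Level 12-16 × Category Low = 100-132 weeks.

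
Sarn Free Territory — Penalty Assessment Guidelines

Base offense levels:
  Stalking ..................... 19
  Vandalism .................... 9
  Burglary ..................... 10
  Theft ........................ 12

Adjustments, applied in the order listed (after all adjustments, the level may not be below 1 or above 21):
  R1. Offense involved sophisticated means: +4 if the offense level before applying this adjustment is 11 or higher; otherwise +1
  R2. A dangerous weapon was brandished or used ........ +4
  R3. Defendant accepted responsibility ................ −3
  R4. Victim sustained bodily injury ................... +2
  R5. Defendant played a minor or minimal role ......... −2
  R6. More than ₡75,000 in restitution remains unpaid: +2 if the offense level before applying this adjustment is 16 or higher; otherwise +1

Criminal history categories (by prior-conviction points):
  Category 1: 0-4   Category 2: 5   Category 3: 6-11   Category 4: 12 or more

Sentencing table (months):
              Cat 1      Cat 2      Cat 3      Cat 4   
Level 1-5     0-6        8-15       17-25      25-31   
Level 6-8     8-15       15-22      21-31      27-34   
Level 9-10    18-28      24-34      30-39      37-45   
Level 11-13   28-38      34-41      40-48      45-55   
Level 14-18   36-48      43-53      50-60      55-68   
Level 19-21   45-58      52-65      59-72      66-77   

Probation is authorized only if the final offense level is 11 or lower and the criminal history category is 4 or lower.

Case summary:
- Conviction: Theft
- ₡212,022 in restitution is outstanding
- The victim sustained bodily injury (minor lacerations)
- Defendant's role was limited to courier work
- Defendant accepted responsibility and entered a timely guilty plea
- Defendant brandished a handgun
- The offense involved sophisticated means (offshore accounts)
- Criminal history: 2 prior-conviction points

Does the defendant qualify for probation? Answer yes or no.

No

Base offense level for theft: 12.
R1 applies (level before this adjustment is 12 ≥ 11, so +4): 12 + 4 = 16.
R2 applies: 16 + 4 = 20.
R3 applies: 20 − 3 = 17.
R4 applies: 17 + 2 = 19.
R5 applies: 19 − 2 = 17.
R6 applies (level before this adjustment is 17 ≥ 16, so +2): 17 + 2 = 19.
Final offense level: 19.
Criminal history: 2 prior points → Category 1 (0-4).
Level 19 falls in the 19-21 band.
Grid: Level 19-21 × Category 1 = 45-58 months.
Probation check: level 19 > 11 and category 1 ≤ 4 → not eligible.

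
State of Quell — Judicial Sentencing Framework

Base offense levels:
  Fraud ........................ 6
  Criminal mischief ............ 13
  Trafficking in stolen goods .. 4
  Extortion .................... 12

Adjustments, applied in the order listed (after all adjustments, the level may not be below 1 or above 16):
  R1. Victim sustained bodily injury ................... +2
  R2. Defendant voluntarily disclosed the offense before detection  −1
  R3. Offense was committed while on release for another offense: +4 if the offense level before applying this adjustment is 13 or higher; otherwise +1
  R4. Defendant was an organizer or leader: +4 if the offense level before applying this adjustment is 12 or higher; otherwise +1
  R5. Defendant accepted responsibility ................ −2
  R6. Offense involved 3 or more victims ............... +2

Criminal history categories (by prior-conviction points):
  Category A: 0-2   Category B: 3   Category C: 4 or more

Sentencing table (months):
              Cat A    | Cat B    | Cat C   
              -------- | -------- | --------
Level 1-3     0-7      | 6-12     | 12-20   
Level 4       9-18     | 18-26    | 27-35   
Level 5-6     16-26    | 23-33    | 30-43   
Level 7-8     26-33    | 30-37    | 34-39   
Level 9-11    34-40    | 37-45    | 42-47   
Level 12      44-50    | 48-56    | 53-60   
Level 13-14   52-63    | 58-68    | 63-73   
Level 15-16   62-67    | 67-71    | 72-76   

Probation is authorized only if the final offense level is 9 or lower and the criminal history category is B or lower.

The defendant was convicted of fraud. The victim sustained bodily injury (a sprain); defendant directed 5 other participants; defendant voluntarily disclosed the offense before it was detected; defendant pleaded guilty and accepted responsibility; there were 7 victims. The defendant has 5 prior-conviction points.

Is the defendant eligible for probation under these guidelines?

No

Base offense level for fraud: 6.
R1 applies: 6 + 2 = 8.
R2 applies: 8 − 1 = 7.
R4 applies (level before this adjustment is 7 < 12, so +1): 7 + 1 = 8.
R5 applies: 8 − 2 = 6.
R6 applies: 6 + 2 = 8.
Final offense level: 8.
Criminal history: 5 prior points → Category C (4+).
Level 8 falls in the 7-8 band.
Grid: Level 7-8 × Category C = 34-39 months.
Probation check: level 8 ≤ 9 and category C > B → not eligible.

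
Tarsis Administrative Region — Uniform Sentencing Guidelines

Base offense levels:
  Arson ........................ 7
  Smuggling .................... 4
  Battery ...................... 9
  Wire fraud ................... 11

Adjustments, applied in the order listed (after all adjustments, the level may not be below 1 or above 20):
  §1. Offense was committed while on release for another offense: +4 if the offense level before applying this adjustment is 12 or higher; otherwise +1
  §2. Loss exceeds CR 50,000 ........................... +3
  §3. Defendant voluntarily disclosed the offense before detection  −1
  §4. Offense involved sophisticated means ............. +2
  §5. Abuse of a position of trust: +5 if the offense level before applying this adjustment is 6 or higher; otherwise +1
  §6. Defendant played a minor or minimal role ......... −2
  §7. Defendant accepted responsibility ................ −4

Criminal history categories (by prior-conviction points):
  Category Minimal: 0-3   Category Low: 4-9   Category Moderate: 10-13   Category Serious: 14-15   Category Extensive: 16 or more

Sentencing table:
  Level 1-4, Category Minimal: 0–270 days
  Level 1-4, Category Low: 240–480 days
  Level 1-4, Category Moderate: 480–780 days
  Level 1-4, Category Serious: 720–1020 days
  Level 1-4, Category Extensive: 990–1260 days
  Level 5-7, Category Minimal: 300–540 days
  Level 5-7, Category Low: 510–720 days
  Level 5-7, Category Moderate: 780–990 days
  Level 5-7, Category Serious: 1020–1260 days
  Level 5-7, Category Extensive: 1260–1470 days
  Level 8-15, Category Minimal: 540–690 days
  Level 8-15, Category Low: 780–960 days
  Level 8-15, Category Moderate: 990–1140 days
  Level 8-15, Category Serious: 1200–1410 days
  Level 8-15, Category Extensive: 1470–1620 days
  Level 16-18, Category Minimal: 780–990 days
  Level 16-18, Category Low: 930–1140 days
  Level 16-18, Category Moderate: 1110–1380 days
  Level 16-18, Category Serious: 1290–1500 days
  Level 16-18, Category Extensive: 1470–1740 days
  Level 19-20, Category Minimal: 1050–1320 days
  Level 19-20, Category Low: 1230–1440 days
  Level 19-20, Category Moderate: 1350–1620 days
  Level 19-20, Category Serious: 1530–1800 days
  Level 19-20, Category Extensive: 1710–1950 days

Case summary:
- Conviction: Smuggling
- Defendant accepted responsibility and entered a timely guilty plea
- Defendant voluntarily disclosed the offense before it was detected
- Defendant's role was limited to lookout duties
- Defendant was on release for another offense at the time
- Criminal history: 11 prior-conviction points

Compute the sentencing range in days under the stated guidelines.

480-780 days

Base offense level for smuggling: 4.
§1 applies (level before this adjustment is 4 < 12, so +1): 4 + 1 = 5.
§2 does not apply.
§3 applies: 5 − 1 = 4.
§6 applies: 4 − 2 = 2.
§7 applies: 2 − 4 = -2.
Level -2 is below the minimum of 1; floored at 1.
Final offense level: 1.
Criminal history: 11 prior points → Category Moderate (10-13).
Level 1 falls in the 1-4 band.
Grid: Level 1-4 × Category Moderate = 480-780 days.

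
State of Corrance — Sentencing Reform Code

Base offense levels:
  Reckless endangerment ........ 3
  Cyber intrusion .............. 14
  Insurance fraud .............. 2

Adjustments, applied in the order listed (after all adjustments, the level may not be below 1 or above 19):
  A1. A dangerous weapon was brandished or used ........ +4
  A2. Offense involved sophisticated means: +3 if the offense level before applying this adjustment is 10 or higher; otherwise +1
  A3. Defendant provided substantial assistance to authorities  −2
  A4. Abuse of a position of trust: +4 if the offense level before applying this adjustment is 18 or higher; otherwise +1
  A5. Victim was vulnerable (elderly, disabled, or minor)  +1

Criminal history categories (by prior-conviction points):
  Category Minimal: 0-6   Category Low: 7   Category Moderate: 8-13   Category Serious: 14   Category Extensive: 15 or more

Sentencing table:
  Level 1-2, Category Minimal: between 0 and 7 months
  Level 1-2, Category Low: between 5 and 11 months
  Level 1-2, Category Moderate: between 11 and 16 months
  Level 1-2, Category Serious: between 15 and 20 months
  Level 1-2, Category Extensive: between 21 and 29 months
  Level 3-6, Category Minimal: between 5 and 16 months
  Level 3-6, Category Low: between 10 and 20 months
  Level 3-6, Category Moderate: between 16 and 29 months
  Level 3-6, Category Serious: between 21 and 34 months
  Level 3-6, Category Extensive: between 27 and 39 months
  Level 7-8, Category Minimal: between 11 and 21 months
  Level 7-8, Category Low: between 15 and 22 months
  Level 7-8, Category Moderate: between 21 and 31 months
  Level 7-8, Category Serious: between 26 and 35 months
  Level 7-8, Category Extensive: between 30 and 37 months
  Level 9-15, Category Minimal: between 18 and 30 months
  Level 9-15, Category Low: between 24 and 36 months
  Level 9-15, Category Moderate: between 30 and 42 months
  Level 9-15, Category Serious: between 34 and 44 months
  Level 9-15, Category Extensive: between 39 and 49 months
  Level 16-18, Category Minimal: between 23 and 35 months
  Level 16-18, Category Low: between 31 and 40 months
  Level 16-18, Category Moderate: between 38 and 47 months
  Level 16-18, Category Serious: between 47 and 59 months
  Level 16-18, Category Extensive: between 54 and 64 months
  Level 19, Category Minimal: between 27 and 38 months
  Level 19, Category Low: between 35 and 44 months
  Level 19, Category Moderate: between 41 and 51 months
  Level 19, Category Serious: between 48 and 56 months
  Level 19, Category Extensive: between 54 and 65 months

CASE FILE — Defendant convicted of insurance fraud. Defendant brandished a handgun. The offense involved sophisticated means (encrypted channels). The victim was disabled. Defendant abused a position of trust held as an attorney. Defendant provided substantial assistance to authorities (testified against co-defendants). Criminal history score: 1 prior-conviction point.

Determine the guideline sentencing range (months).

Base offense level for insurance fraud: 2.
A1 applies: 2 + 4 = 6.
A2 applies (level before this adjustment is 6 < 10, so +1): 6 + 1 = 7.
A3 applies: 7 − 2 = 5.
A4 applies (level before this adjustment is 5 < 18, so +1): 5 + 1 = 6.
A5 applies: 6 + 1 = 7.
Final offense level: 7.
Criminal history: 1 prior point → Category Minimal (0-6).
Level 7 falls in the 7-8 band.
Grid: Level 7-8 × Category Minimal = 11-21 months.

11-21 months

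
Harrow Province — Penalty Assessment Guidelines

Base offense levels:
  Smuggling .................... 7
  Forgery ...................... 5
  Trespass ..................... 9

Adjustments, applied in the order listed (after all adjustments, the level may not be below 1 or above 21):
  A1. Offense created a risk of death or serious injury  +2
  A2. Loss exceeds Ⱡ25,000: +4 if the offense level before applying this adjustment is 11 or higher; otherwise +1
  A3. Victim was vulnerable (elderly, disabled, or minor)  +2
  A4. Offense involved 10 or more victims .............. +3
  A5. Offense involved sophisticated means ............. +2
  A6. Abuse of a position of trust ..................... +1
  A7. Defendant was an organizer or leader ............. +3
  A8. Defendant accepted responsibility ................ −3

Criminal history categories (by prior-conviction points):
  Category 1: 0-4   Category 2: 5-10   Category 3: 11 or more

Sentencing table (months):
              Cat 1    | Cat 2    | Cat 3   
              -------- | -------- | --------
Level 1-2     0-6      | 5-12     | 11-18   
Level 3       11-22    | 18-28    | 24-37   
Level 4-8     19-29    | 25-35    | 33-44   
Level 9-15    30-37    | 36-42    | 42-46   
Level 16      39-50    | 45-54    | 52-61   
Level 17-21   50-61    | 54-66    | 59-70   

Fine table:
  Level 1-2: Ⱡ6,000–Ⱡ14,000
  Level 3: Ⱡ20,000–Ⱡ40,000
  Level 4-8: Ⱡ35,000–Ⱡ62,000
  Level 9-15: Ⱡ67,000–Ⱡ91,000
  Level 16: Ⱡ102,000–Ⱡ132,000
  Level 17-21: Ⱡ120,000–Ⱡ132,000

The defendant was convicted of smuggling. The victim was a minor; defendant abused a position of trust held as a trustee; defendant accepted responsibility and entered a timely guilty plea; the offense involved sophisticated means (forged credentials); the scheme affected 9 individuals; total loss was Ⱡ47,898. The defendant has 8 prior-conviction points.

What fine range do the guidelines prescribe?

Base offense level for smuggling: 7.
A2 applies (level before this adjustment is 7 < 11, so +1): 7 + 1 = 8.
A3 applies: 8 + 2 = 10.
A4 does not apply.
A5 applies: 10 + 2 = 12.
A6 applies: 12 + 1 = 13.
A7 does not apply.
A8 applies: 13 − 3 = 10.
Final offense level: 10.
Level 10 falls in the 9-15 band.
Fine table: Level 9-15 → Ⱡ67,000–Ⱡ91,000.

Ⱡ67,000–Ⱡ91,000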